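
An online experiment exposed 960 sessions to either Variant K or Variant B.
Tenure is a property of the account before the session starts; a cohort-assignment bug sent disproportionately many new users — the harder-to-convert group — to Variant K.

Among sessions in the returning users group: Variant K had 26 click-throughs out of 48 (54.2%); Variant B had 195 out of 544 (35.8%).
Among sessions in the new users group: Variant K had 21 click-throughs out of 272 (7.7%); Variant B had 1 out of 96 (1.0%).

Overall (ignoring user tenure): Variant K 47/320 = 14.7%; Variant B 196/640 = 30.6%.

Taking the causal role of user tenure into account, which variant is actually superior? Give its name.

Variant K

Nothing the variant does changes user tenure; the imbalance is an allocation artefact. With user tenure also predicting the outcome, the pooled figure is confounded, and the within-stratum comparison is the causal one.
Within each level — returning users: 54.2% vs 35.8%; new users: 7.7% vs 1.0% — Variant K is higher every time.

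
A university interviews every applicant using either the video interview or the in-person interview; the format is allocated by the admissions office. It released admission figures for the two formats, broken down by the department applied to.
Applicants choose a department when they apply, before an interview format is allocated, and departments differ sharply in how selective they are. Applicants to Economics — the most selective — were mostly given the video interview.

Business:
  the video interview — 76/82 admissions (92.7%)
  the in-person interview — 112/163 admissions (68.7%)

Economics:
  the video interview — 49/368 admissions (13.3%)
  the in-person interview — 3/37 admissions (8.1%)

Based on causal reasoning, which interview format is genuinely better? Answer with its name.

Within every department level the video interview has the higher rate, yet pooled the in-person interview does — Simpson's reversal.
Department is set before the interview format has any effect — it is not caused by the interview format — and it independently drives the outcome. That makes it a confounder, so the causal comparison is within department levels.
Within each level — Business: 92.7% vs 68.7%; Economics: 13.3% vs 8.1% — the video interview is higher every time.

the video interview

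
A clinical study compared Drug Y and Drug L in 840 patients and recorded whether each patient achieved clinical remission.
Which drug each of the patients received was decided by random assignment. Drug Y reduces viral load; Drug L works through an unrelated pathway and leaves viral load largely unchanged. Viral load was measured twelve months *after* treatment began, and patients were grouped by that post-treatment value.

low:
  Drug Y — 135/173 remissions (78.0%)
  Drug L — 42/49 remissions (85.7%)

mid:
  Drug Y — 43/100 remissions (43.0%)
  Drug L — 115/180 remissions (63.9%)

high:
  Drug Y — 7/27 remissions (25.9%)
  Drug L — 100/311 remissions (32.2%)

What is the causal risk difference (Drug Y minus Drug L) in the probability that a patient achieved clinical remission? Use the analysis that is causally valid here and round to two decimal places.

Drug L is higher inside every viral load stratum but Drug Y is higher in aggregate. Whether to stratify depends on how viral load relates to the drug.
Viral load lies on the pathway drug → viral load → outcome, so adjusting for it blocks the indirect effect. For the total causal effect of drug, use the unadjusted pooled rates.
The causal difference is the pooled difference: 0.617 − 0.476 = +0.141.

+0.14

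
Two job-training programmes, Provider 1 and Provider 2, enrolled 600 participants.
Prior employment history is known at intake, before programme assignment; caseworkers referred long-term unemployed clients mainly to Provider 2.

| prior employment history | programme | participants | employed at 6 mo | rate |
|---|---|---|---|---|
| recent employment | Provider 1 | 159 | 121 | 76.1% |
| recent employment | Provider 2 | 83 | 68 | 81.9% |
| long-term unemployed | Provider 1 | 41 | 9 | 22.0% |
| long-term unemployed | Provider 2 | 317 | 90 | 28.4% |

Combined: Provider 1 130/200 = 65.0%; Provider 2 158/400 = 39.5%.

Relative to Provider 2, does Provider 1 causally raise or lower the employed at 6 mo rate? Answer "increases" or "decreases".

The stratified and pooled comparisons disagree (Provider 2 wins within each prior employment history; Provider 1 wins overall), so the answer turns on the causal role of prior employment history.
Nothing the programme does changes prior employment history; the imbalance is an allocation artefact. With prior employment history also predicting the outcome, the pooled figure is confounded, and the within-stratum comparison is the causal one.
Within each level — recent employment: 76.1% vs 81.9%; long-term unemployed: 22.0% vs 28.4% — Provider 2 is higher every time.

decreases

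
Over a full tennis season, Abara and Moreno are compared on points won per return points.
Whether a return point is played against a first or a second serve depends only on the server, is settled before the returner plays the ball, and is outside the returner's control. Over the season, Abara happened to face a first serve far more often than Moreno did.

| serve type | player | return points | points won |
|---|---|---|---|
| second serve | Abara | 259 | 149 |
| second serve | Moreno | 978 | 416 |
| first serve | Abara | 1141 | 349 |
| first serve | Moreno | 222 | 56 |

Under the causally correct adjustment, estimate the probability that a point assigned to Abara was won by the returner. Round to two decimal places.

0.43

The stratified and pooled comparisons disagree (Abara wins within each serve type; Moreno wins overall), so the answer turns on the causal role of serve type.
Serve type differs across players for reasons unrelated to any effect of the player itself, and it separately predicts the outcome — a classic confounder. We must compare within serve type levels.
Standardising Abara to the population serve type mix: 0.476·149/259 + 0.524·349/1141 = 0.434.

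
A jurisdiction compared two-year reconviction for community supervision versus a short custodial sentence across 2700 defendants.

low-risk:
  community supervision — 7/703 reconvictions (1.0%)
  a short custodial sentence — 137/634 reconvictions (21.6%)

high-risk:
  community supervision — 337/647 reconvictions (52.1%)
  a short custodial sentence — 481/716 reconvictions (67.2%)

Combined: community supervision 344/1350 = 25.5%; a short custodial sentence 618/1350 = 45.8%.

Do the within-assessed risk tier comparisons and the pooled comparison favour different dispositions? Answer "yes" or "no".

Within each assessed risk tier level (low-risk 1.0% vs 21.6%; high-risk 52.1% vs 67.2%), community supervision has the lower rate every time. Pooled: 25.5% vs 45.8% — community supervision has the lower rate overall. They agree.

no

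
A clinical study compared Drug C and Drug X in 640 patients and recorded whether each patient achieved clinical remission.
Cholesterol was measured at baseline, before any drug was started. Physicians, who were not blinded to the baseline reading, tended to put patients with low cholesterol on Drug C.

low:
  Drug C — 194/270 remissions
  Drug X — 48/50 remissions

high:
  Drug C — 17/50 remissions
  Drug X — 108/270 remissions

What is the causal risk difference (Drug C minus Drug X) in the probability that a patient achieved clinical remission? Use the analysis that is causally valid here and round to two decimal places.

Cholesterol differs across drugs for reasons unrelated to any effect of the drug itself, and it separately predicts the outcome — a classic confounder. We must compare within cholesterol levels.
Adjusting over the population distribution of cholesterol: 0.500·(0.719−0.960) + 0.500·(0.340−0.400) = -0.151.

-0.15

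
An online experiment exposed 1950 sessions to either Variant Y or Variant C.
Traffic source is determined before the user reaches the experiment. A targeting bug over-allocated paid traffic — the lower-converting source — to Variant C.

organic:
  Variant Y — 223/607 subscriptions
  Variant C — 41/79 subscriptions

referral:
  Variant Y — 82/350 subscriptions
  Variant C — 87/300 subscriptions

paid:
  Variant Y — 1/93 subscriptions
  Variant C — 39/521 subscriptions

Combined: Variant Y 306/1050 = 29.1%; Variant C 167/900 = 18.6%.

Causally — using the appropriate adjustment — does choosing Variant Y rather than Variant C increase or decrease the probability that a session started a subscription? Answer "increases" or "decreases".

Traffic source differs across variants for reasons unrelated to any effect of the variant itself, and it separately predicts the outcome — a classic confounder. We must compare within traffic source levels.
Within each level — organic: 36.7% vs 51.9%; referral: 23.4% vs 29.0%; paid: 1.1% vs 7.5% — Variant C is higher every time.

decreases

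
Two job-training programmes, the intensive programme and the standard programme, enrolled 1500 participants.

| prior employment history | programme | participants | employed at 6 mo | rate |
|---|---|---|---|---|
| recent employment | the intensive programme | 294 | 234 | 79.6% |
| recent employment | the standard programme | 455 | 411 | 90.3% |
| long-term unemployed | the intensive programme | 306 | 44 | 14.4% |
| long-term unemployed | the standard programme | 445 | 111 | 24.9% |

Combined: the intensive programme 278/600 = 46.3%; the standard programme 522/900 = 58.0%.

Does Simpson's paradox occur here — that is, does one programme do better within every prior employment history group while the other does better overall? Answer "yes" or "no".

Within each prior employment history level (recent employment 79.6% vs 90.3%; long-term unemployed 14.4% vs 24.9%), the standard programme has the higher rate every time. Pooled: 46.3% vs 58.0% — the standard programme has the higher rate overall. They agree.

no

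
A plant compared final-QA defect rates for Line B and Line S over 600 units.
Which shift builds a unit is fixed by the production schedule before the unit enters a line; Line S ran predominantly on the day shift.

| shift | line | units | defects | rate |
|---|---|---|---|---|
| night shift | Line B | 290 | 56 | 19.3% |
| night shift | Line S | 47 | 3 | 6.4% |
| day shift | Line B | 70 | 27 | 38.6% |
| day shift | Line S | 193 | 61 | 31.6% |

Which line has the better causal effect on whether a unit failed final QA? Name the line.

Shift satisfies the back-door criterion: it is not a descendant of the line, and it blocks the spurious path from line to outcome. Adjusting for it (i.e., using the within-shift rates) gives the causal effect.
Within each level — night shift: 19.3% vs 6.4%; day shift: 38.6% vs 31.6% — Line S is lower every time.

Line S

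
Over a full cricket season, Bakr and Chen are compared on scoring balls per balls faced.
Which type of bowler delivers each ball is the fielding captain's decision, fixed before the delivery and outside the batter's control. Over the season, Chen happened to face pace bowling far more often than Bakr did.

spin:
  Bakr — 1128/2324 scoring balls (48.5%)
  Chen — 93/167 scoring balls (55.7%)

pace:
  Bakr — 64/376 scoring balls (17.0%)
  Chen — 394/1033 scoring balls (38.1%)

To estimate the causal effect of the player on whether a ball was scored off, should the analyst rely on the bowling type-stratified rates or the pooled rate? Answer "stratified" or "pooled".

Nothing the player does changes bowling type; the imbalance is an allocation artefact. With bowling type also predicting the outcome, the pooled figure is confounded, and the within-stratum comparison is the causal one.
Within each level — spin: 48.5% vs 55.7%; pace: 17.0% vs 38.1% — Chen is higher every time.

stratified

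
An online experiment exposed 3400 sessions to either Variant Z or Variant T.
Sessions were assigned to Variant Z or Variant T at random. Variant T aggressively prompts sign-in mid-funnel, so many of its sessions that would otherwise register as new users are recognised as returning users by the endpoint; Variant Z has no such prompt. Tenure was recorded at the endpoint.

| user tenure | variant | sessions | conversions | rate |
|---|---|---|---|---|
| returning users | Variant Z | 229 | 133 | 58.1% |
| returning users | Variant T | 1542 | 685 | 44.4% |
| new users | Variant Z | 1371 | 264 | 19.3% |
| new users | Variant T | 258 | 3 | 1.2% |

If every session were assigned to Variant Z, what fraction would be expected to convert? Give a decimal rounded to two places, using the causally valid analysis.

0.25

Variant Z is higher inside every user tenure stratum but Variant T is higher in aggregate. Whether to stratify depends on how user tenure relates to the variant.
Because the variant influences user tenure, user tenure is a post-treatment mediator, not a confounder. Stratifying on it would bias the estimate; the causal effect is the crude pooled difference.
So P(outcome | do(Variant Z)) is just the pooled rate for Variant Z: 397/1600 = 0.248.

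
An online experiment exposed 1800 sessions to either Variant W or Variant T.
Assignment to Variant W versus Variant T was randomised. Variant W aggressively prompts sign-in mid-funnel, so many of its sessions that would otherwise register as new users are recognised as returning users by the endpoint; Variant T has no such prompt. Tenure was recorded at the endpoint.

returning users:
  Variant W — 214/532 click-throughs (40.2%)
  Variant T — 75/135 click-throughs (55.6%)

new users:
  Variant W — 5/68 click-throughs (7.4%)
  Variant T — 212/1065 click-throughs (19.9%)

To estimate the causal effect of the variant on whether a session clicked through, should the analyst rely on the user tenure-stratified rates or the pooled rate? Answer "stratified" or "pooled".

pooled

User tenure is recorded after the variant and is itself shifted by it — it sits on the causal path from variant to outcome. Conditioning on a mediator would strip out part of the effect we want; the pooled comparison gives the total causal effect.
Pooled: Variant W 36.5% vs Variant T 23.9%; Variant W is higher overall.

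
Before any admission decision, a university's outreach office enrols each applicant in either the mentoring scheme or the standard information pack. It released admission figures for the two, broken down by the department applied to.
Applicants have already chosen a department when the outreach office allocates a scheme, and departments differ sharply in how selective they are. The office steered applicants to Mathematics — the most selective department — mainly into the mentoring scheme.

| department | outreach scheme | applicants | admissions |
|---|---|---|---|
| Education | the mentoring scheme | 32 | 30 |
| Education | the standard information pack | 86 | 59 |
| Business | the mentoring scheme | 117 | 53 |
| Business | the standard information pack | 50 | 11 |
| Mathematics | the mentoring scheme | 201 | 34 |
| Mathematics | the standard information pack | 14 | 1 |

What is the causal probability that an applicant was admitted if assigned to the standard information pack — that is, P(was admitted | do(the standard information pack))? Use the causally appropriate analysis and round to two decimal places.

Nothing the outreach scheme does changes department; the imbalance is an allocation artefact. With department also predicting the outcome, the pooled figure is confounded, and the within-stratum comparison is the causal one.
Standardising the standard information pack to the population department mix: 0.236·59/86 + 0.334·11/50 + 0.430·1/14 = 0.266.

0.27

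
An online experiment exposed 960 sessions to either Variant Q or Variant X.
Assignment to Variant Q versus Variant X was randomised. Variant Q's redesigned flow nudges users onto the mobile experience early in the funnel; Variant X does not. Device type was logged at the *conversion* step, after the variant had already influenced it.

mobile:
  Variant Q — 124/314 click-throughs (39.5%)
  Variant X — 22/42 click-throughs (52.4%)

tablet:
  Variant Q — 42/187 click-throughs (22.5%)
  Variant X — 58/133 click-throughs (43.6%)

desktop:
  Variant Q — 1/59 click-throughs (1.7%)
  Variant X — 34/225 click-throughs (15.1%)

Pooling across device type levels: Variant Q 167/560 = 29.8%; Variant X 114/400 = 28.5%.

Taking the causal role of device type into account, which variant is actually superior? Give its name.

Variant Q

Within every device type level Variant X has the higher rate, yet pooled Variant Q does — Simpson's reversal.
Device type is recorded after the variant and is itself shifted by it — it sits on the causal path from variant to outcome. Conditioning on a mediator would strip out part of the effect we want; the pooled comparison gives the total causal effect.
Pooled: Variant Q 29.8% vs Variant X 28.5%; Variant Q is higher overall.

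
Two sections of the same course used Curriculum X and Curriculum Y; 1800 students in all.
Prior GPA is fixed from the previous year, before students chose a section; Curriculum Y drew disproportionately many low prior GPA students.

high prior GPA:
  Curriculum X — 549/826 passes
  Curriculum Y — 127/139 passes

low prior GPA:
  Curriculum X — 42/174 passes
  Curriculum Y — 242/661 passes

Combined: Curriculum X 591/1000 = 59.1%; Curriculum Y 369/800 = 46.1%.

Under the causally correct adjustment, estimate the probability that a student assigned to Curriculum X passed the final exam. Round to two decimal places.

0.47

The prior GPA band-specific comparison favours Curriculum Y throughout, but the pooled figures favour Curriculum X. The question is whether to condition on prior GPA band.
Prior GPA band differs across teaching methods for reasons unrelated to any effect of the teaching method itself, and it separately predicts the outcome — a classic confounder. We must compare within prior GPA band levels.
Standardising Curriculum X to the population prior GPA band mix: 0.536·549/826 + 0.464·42/174 = 0.468.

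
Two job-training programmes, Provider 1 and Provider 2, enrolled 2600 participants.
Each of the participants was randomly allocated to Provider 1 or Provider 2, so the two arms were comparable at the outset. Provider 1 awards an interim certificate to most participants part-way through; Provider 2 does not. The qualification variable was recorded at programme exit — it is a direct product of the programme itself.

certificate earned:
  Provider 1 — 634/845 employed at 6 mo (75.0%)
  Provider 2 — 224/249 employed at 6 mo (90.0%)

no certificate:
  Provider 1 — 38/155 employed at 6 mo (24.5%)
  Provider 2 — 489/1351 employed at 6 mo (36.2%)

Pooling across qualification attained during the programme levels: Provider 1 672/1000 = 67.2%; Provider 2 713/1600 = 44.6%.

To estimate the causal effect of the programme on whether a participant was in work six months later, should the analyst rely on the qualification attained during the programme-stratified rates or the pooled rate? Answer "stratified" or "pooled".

The stratified and pooled comparisons disagree (Provider 2 wins within each qualification attained during the programme; Provider 1 wins overall), so the answer turns on the causal role of qualification attained during the programme.
Qualification attained during the programme here is a post-treatment variable shaped by the programme; conditioning on it would introduce bias rather than remove it. The overall comparison is the causal one.
Pooled: Provider 1 67.2% vs Provider 2 44.6%; Provider 1 is higher overall.

pooled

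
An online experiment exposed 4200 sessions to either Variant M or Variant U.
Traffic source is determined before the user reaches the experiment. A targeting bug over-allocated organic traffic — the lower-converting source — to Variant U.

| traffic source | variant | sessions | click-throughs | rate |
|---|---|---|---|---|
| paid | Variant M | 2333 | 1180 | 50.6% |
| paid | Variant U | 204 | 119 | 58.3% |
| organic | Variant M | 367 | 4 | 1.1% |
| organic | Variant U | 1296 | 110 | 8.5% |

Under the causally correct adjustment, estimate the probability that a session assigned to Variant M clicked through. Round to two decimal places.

Since traffic source is a pre-existing factor (not a product of the variant) and it affects the outcome on its own, it is a confounder. The stratified rates, not the pooled rate, identify the causal effect.
Standardising Variant M to the population traffic source mix: 0.604·1180/2333 + 0.396·4/367 = 0.310.

0.31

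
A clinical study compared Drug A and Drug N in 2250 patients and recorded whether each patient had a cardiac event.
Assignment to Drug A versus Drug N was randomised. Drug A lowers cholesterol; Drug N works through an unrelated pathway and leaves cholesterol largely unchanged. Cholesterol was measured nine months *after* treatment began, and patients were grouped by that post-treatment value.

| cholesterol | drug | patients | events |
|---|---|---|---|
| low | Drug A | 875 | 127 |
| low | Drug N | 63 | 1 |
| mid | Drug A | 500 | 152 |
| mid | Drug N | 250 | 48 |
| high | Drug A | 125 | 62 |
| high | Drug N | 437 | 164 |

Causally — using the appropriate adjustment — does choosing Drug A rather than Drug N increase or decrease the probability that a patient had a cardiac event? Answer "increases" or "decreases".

decreases

Within every cholesterol level Drug N has the lower rate, yet pooled Drug A does — Simpson's reversal.
Cholesterol is downstream of the drug. One should not condition on a consequence of treatment, so the overall rates are the right comparison.
Pooled: Drug A 22.7% vs Drug N 28.4%; Drug A is lower overall.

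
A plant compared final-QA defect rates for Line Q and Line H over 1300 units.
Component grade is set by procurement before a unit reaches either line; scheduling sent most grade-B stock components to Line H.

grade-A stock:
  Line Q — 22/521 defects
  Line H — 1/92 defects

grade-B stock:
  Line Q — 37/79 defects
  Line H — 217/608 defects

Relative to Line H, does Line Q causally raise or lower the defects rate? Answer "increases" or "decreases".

increases

The stratified and pooled comparisons disagree (Line H wins within each component grade; Line Q wins overall), so the answer turns on the causal role of component grade.
Nothing the line does changes component grade; the imbalance is an allocation artefact. With component grade also predicting the outcome, the pooled figure is confounded, and the within-stratum comparison is the causal one.
Within each level — grade-A stock: 4.2% vs 1.1%; grade-B stock: 46.8% vs 35.7% — Line H is lower every time.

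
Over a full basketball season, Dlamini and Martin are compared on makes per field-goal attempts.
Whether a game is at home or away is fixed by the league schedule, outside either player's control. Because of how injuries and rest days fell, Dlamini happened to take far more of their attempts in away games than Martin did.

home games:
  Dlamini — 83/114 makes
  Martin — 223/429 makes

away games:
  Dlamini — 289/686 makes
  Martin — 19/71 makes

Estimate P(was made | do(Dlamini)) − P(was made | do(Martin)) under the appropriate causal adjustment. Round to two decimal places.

Dlamini is higher inside every game venue stratum but Martin is higher in aggregate. Whether to stratify depends on how game venue relates to the player.
The imbalance in game venue arose from how field-goal attempts were allocated, not from anything the player did; and game venue independently affects the outcome. The pooled gap is confounded — condition on game venue.
Adjusting over the population distribution of game venue: 0.418·(0.728−0.520) + 0.582·(0.421−0.268) = +0.176.

+0.18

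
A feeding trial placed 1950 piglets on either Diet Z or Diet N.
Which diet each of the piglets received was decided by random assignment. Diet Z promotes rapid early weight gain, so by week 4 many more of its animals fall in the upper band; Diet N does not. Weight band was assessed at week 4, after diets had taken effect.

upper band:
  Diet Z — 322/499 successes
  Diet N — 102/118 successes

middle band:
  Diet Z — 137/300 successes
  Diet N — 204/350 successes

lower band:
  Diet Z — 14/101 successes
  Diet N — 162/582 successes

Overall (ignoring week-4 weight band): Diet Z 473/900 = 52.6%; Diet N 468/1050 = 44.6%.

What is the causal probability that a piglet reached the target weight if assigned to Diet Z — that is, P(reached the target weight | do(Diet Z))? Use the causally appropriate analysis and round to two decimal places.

Within every week-4 weight band level Diet N has the higher rate, yet pooled Diet Z does — Simpson's reversal.
Stratifying would compare diets among piglets the diets themselves sorted into week-4 weight band groups — a form of selection on an intermediate. The unconditioned pooled rates give the total causal effect.
So P(outcome | do(Diet Z)) is just the pooled rate for Diet Z: 473/900 = 0.526.

0.53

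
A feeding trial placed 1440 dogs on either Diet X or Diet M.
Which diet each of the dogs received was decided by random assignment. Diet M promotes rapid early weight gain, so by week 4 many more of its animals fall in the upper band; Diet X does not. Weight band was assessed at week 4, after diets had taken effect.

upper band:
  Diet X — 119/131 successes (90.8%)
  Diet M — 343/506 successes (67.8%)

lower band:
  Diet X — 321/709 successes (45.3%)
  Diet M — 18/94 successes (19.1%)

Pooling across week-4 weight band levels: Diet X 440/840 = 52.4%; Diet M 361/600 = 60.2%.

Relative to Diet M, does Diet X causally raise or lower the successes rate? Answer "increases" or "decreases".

decreases

Within every week-4 weight band level Diet X has the higher rate, yet pooled Diet M does — Simpson's reversal.
Week-4 weight band lies on the pathway diet → week-4 weight band → outcome, so adjusting for it blocks the indirect effect. For the total causal effect of diet, use the unadjusted pooled rates.
Pooled: Diet X 52.4% vs Diet M 60.2%; Diet M is higher overall.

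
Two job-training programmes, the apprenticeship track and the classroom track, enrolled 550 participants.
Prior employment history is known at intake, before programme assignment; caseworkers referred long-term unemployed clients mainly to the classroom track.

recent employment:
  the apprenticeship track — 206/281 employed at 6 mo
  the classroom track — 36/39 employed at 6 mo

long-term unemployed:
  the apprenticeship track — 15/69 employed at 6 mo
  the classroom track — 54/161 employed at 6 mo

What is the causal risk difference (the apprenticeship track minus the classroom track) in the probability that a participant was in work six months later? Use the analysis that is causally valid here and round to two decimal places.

-0.16

Prior employment history differs across programmes for reasons unrelated to any effect of the programme itself, and it separately predicts the outcome — a classic confounder. We must compare within prior employment history levels.
Adjusting over the population distribution of prior employment history: 0.582·(0.733−0.923) + 0.418·(0.217−0.335) = -0.160.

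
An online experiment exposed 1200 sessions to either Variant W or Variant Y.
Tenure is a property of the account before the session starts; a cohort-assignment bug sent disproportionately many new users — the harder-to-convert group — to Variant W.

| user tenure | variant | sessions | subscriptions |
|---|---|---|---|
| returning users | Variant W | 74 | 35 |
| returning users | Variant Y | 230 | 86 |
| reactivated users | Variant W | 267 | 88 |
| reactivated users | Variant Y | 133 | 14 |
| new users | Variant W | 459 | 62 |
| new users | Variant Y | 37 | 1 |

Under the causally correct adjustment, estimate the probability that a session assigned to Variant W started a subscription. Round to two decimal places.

User tenure satisfies the back-door criterion: it is not a descendant of the variant, and it blocks the spurious path from variant to outcome. Adjusting for it (i.e., using the within-user tenure rates) gives the causal effect.
Standardising Variant W to the population user tenure mix: 0.253·35/74 + 0.333·88/267 + 0.413·62/459 = 0.286.

0.29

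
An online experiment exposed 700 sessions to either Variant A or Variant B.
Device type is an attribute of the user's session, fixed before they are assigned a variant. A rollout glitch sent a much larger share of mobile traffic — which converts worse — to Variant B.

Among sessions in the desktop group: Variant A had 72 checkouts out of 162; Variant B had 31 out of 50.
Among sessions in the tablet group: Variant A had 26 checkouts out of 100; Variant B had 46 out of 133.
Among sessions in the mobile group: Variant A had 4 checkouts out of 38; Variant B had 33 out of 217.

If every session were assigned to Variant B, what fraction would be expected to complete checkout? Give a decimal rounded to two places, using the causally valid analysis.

Here device type is a common cause — it drives both which variant a case falls under and the outcome. The crude comparison mixes populations; the stratum-specific rates are the causally relevant ones.
Standardising Variant B to the population device type mix: 0.303·31/50 + 0.333·46/133 + 0.364·33/217 = 0.358.

0.36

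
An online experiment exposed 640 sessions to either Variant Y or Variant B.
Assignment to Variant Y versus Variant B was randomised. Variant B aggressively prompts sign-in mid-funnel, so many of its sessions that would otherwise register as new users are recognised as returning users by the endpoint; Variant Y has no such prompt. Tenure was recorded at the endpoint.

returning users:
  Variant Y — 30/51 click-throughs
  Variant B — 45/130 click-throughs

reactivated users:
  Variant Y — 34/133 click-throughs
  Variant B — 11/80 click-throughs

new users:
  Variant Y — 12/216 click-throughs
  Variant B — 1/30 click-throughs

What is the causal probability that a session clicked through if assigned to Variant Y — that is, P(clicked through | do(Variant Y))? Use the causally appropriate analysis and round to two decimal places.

0.19

The user tenure-specific comparison favours Variant Y throughout, but the pooled figures favour Variant B. The question is whether to condition on user tenure.
User tenure here is a post-treatment variable shaped by the variant; conditioning on it would introduce bias rather than remove it. The overall comparison is the causal one.
So P(outcome | do(Variant Y)) is just the pooled rate for Variant Y: 76/400 = 0.190.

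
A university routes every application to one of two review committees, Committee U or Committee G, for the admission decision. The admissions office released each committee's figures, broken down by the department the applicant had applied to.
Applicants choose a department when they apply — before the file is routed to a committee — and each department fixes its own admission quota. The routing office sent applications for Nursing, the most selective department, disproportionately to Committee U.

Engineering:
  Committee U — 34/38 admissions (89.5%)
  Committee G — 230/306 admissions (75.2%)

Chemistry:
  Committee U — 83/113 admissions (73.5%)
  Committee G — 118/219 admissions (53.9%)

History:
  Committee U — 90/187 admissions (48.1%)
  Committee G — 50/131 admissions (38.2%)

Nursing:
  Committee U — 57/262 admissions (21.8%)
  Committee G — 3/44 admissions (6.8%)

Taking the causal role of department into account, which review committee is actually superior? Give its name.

The stratified and pooled comparisons disagree (Committee U wins within each department; Committee G wins overall), so the answer turns on the causal role of department.
Here department is a common cause — it drives both which review committee a case falls under and the outcome. The crude comparison mixes populations; the stratum-specific rates are the causally relevant ones.
Within each level — Engineering: 89.5% vs 75.2%; Chemistry: 73.5% vs 53.9%; History: 48.1% vs 38.2%; Nursing: 21.8% vs 6.8% — Committee U is higher every time.

Committee U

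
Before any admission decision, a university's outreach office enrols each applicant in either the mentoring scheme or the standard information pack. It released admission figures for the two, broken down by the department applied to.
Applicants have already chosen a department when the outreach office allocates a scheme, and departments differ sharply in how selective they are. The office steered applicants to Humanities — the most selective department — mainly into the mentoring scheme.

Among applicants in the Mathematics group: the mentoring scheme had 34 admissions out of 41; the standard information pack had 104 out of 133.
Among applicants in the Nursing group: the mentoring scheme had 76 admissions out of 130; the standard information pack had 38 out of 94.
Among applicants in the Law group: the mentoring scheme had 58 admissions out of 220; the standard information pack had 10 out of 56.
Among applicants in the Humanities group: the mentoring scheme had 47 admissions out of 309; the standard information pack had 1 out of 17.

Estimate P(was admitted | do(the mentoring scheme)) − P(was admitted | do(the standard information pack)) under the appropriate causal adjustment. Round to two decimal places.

+0.10

Within every department level the mentoring scheme has the higher rate, yet pooled the standard information pack does — Simpson's reversal.
Here department is a common cause — it drives both which outreach scheme a case falls under and the outcome. The crude comparison mixes populations; the stratum-specific rates are the causally relevant ones.
Adjusting over the population distribution of department: 0.174·(0.829−0.782) + 0.224·(0.585−0.404) + 0.276·(0.264−0.179) + 0.326·(0.152−0.059) = +0.103.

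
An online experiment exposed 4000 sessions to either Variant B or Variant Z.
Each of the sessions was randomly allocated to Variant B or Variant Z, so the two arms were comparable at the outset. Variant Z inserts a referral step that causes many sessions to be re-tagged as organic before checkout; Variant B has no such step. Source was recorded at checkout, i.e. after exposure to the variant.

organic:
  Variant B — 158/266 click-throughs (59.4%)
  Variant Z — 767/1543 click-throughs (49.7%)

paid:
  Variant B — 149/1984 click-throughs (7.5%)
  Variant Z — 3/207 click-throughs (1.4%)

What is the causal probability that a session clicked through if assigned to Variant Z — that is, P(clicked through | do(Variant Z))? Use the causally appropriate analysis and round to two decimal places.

0.44

Stratifying would compare variants among sessions the variants themselves sorted into traffic source groups — a form of selection on an intermediate. The unconditioned pooled rates give the total causal effect.
So P(outcome | do(Variant Z)) is just the pooled rate for Variant Z: 770/1750 = 0.440.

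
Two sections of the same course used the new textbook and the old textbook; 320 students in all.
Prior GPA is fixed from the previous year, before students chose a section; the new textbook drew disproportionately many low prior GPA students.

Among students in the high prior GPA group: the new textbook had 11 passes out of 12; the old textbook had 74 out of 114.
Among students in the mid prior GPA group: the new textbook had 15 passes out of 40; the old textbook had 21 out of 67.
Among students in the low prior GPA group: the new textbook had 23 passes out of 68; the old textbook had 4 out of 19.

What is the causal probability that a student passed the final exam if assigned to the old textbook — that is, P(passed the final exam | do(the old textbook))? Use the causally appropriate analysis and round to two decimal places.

The prior GPA band-specific comparison favours the new textbook throughout, but the pooled figures favour the old textbook. The question is whether to condition on prior GPA band.
Prior GPA band satisfies the back-door criterion: it is not a descendant of the teaching method, and it blocks the spurious path from teaching method to outcome. Adjusting for it (i.e., using the within-prior GPA band rates) gives the causal effect.
Standardising the old textbook to the population prior GPA band mix: 0.394·74/114 + 0.334·21/67 + 0.272·4/19 = 0.418.

0.42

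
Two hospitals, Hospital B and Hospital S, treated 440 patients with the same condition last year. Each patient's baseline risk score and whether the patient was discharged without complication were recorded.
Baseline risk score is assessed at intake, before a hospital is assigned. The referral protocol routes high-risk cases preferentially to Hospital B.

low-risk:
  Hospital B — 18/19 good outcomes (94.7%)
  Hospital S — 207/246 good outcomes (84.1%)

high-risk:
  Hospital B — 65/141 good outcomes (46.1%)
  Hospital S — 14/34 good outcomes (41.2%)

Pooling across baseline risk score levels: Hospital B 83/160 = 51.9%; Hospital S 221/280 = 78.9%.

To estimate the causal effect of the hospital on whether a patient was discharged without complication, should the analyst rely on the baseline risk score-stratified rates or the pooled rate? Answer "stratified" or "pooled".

stratified

Baseline risk score is set before the hospital has any effect — it is not caused by the hospital — and it independently drives the outcome. That makes it a confounder, so the causal comparison is within baseline risk score levels.
Within each level — low-risk: 94.7% vs 84.1%; high-risk: 46.1% vs 41.2% — Hospital B is higher every time.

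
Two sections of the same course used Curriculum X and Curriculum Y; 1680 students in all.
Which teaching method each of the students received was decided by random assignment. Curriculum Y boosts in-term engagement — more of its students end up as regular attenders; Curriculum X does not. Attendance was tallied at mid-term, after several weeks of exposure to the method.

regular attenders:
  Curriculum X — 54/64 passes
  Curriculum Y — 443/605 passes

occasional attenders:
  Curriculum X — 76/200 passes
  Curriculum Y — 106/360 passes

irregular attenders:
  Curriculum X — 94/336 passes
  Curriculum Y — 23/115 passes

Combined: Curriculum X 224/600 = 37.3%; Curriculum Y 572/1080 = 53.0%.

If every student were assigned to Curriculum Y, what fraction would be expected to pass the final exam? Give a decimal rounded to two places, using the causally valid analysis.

0.53

The mid-term attendance-specific comparison favours Curriculum X throughout, but the pooled figures favour Curriculum Y. The question is whether to condition on mid-term attendance.
Mid-term attendance lies on the pathway teaching method → mid-term attendance → outcome, so adjusting for it blocks the indirect effect. For the total causal effect of teaching method, use the unadjusted pooled rates.
So P(outcome | do(Curriculum Y)) is just the pooled rate for Curriculum Y: 572/1080 = 0.530.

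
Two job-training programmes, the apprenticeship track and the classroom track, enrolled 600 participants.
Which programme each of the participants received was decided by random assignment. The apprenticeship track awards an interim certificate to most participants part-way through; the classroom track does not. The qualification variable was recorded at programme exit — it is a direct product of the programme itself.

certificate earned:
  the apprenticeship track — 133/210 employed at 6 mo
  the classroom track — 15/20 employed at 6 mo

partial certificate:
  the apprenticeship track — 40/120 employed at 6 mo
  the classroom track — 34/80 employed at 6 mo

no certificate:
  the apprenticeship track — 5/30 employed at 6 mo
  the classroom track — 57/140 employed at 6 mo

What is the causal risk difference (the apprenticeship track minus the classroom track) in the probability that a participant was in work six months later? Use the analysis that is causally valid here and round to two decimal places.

+0.05

the classroom track is higher inside every qualification attained during the programme stratum but the apprenticeship track is higher in aggregate. Whether to stratify depends on how qualification attained during the programme relates to the programme.
Because the programme influences qualification attained during the programme, qualification attained during the programme is a post-treatment mediator, not a confounder. Stratifying on it would bias the estimate; the causal effect is the crude pooled difference.
The causal difference is the pooled difference: 0.494 − 0.442 = +0.053.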